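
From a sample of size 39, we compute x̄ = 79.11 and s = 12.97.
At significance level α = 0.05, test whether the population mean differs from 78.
One-sample t-test:
H₀: μ = 78
H₁: μ ≠ 78
df = n - 1 = 38
t = (x̄ - μ₀) / (s/√n) = (79.11 - 78) / (12.97/√39) = 0.534
p-value = 0.5961

Since p-value > α = 0.05, we fail to reject H₀.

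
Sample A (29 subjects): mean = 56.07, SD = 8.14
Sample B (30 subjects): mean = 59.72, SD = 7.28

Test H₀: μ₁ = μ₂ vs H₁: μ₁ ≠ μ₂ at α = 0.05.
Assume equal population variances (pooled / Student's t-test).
Student's two-sample t-test (equal variances):
H₀: μ₁ = μ₂
H₁: μ₁ ≠ μ₂
df = n₁ + n₂ - 2 = 57
Pooled variance s_p² = [(n₁-1)s₁² + (n₂-1)s₂²] / (n₁ + n₂ - 2) = [(28)(8.14²) + (29)(7.28²)] / 57 = 59.5127
SE = √(s_p²(1/n₁ + 1/n₂)) = √(59.5127 × (1/29 + 1/30)) = 2.0090
t = (x̄₁ - x̄₂) / SE = (56.07 - 59.72) / 2.0090 = -3.65 / 2.0090 = -1.817
p-value = 0.0745

Since p-value > α = 0.05, we fail to reject H₀.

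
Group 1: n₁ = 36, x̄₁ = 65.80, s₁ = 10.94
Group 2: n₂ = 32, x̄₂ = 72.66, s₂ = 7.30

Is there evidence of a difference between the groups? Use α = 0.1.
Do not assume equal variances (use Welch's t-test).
Welch's two-sample t-test:
H₀: μ₁ = μ₂
H₁: μ₁ ≠ μ₂
s₁²/n₁ = 10.94²/36 = 3.3245,  s₂²/n₂ = 7.30²/32 = 1.6653
SE = √(s₁²/n₁ + s₂²/n₂) = √(3.3245 + 1.6653) = 2.2338
df (Welch-Satterthwaite) = (s₁²/n₁ + s₂²/n₂)² / [(s₁²/n₁)²/(n₁-1) + (s₂²/n₂)²/(n₂-1)] ≈ 61.44
t = (x̄₁ - x̄₂) / SE = (65.80 - 72.66) / 2.2338 = -6.86 / 2.2338 = -3.071
p-value = 0.0032

Since p-value < α = 0.1, we reject H₀.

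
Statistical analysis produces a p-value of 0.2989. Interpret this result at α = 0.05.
Since p = 0.2989 > α = 0.05, fail to reject H₀.
There is insufficient evidence to reject the null hypothesis; the result is not statistically significant at the 0.05 level.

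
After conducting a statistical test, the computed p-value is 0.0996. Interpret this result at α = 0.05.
Since p = 0.0996 > α = 0.05, fail to reject H₀.
There is insufficient evidence to reject the null hypothesis; the result is not statistically significant at the 0.05 level.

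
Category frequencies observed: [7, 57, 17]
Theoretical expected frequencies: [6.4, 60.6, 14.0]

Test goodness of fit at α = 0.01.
Chi-square goodness of fit test:
H₀: observed counts match expected distribution
H₁: observed counts differ from expected distribution
df = k - 1 = 2
χ² = Σ(O - E)²/E
   = (7 - 6.4)²/6.4 + (57 - 60.6)²/60.6 + (17 - 14.0)²/14.0
   = 0.056 + 0.214 + 0.643
   = 0.91
p-value = 0.6335

Since p-value > α = 0.01, we fail to reject H₀.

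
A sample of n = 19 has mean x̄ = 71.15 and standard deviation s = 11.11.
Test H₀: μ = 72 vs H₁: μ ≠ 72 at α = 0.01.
One-sample t-test:
H₀: μ = 72
H₁: μ ≠ 72
df = n - 1 = 18
t = (x̄ - μ₀) / (s/√n) = (71.15 - 72) / (11.11/√19) = -0.333
p-value = 0.7426

Since p-value > α = 0.01, we fail to reject H₀.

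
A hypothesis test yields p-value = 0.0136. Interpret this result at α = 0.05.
Since p = 0.0136 < α = 0.05, reject H₀.
There is sufficient evidence to reject the null hypothesis; the result is statistically significant at the 0.05 level.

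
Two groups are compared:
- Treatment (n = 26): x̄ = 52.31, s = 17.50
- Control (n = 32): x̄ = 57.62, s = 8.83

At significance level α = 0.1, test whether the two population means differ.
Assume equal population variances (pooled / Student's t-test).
Student's two-sample t-test (equal variances):
H₀: μ₁ = μ₂
H₁: μ₁ ≠ μ₂
df = n₁ + n₂ - 2 = 56
Pooled variance s_p² = [(n₁-1)s₁² + (n₂-1)s₂²] / (n₁ + n₂ - 2) = [(25)(17.50²) + (31)(8.83²)] / 56 = 179.8801
SE = √(s_p²(1/n₁ + 1/n₂)) = √(179.8801 × (1/26 + 1/32)) = 3.5411
t = (x̄₁ - x̄₂) / SE = (52.31 - 57.62) / 3.5411 = -5.31 / 3.5411 = -1.500
p-value = 0.1394

Since p-value > α = 0.1, we fail to reject H₀.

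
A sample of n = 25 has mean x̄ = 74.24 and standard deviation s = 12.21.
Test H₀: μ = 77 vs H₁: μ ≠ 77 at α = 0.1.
One-sample t-test:
H₀: μ = 77
H₁: μ ≠ 77
df = n - 1 = 24
t = (x̄ - μ₀) / (s/√n) = (74.24 - 77) / (12.21/√25) = -1.130
p-value = 0.2696

Since p-value > α = 0.1, we fail to reject H₀.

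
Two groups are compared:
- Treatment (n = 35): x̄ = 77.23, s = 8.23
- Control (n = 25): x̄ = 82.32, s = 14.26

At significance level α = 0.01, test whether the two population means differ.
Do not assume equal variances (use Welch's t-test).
Welch's two-sample t-test:
H₀: μ₁ = μ₂
H₁: μ₁ ≠ μ₂
s₁²/n₁ = 8.23²/35 = 1.9352,  s₂²/n₂ = 14.26²/25 = 8.1339
SE = √(s₁²/n₁ + s₂²/n₂) = √(1.9352 + 8.1339) = 3.1732
df (Welch-Satterthwaite) = (s₁²/n₁ + s₂²/n₂)² / [(s₁²/n₁)²/(n₁-1) + (s₂²/n₂)²/(n₂-1)] ≈ 35.37
t = (x̄₁ - x̄₂) / SE = (77.23 - 82.32) / 3.1732 = -5.09 / 3.1732 = -1.604
p-value = 0.1176

Since p-value > α = 0.01, we fail to reject H₀.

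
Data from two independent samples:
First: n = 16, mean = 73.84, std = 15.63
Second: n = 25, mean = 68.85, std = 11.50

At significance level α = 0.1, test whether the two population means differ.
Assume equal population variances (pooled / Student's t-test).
Student's two-sample t-test (equal variances):
H₀: μ₁ = μ₂
H₁: μ₁ ≠ μ₂
df = n₁ + n₂ - 2 = 39
Pooled variance s_p² = [(n₁-1)s₁² + (n₂-1)s₂²] / (n₁ + n₂ - 2) = [(15)(15.63²) + (24)(11.50²)] / 39 = 175.3450
SE = √(s_p²(1/n₁ + 1/n₂)) = √(175.3450 × (1/16 + 1/25)) = 4.2394
t = (x̄₁ - x̄₂) / SE = (73.84 - 68.85) / 4.2394 = 4.99 / 4.2394 = 1.177
p-value = 0.2463

Since p-value > α = 0.1, we fail to reject H₀.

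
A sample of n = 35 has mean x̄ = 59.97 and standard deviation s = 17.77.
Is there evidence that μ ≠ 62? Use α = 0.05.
One-sample t-test:
H₀: μ = 62
H₁: μ ≠ 62
df = n - 1 = 34
t = (x̄ - μ₀) / (s/√n) = (59.97 - 62) / (17.77/√35) = -0.676
p-value = 0.5037

Since p-value > α = 0.05, we fail to reject H₀.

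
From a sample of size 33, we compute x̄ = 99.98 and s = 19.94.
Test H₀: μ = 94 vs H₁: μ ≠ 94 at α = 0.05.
One-sample t-test:
H₀: μ = 94
H₁: μ ≠ 94
df = n - 1 = 32
t = (x̄ - μ₀) / (s/√n) = (99.98 - 94) / (19.94/√33) = 1.723
p-value = 0.0946

Since p-value > α = 0.05, we fail to reject H₀.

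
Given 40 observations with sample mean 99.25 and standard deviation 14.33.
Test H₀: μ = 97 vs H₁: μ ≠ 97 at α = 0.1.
One-sample t-test:
H₀: μ = 97
H₁: μ ≠ 97
df = n - 1 = 39
t = (x̄ - μ₀) / (s/√n) = (99.25 - 97) / (14.33/√40) = 0.993
p-value = 0.3268

Since p-value > α = 0.1, we fail to reject H₀.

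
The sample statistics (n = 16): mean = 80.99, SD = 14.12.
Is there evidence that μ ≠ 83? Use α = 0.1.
One-sample t-test:
H₀: μ = 83
H₁: μ ≠ 83
df = n - 1 = 15
t = (x̄ - μ₀) / (s/√n) = (80.99 - 83) / (14.12/√16) = -0.569
p-value = 0.5775

Since p-value > α = 0.1, we fail to reject H₀.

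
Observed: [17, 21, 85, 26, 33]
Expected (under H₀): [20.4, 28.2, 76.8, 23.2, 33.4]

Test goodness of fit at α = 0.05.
Chi-square goodness of fit test:
H₀: observed counts match expected distribution
H₁: observed counts differ from expected distribution
df = k - 1 = 4
χ² = Σ(O - E)²/E
   = (17 - 20.4)²/20.4 + (21 - 28.2)²/28.2 + (85 - 76.8)²/76.8 + (26 - 23.2)²/23.2 + (33 - 33.4)²/33.4
   = 0.567 + 1.838 + 0.876 + 0.338 + 0.005
   = 3.62
p-value = 0.4594

Since p-value > α = 0.05, we fail to reject H₀.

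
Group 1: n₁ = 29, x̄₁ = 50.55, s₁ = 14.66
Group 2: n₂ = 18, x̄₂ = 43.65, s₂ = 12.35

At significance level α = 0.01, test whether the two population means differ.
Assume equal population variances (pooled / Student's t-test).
Student's two-sample t-test (equal variances):
H₀: μ₁ = μ₂
H₁: μ₁ ≠ μ₂
df = n₁ + n₂ - 2 = 45
Pooled variance s_p² = [(n₁-1)s₁² + (n₂-1)s₂²] / (n₁ + n₂ - 2) = [(28)(14.66²) + (17)(12.35²)] / 45 = 191.3449
SE = √(s_p²(1/n₁ + 1/n₂)) = √(191.3449 × (1/29 + 1/18)) = 4.1507
t = (x̄₁ - x̄₂) / SE = (50.55 - 43.65) / 4.1507 = 6.90 / 4.1507 = 1.662
p-value = 0.1034

Since p-value > α = 0.01, we fail to reject H₀.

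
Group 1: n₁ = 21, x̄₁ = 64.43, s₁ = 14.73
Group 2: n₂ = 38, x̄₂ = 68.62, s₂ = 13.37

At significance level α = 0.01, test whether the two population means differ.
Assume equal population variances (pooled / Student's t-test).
Student's two-sample t-test (equal variances):
H₀: μ₁ = μ₂
H₁: μ₁ ≠ μ₂
df = n₁ + n₂ - 2 = 57
Pooled variance s_p² = [(n₁-1)s₁² + (n₂-1)s₂²] / (n₁ + n₂ - 2) = [(20)(14.73²) + (37)(13.37²)] / 57 = 192.1660
SE = √(s_p²(1/n₁ + 1/n₂)) = √(192.1660 × (1/21 + 1/38)) = 3.7693
t = (x̄₁ - x̄₂) / SE = (64.43 - 68.62) / 3.7693 = -4.19 / 3.7693 = -1.112
p-value = 0.2710

Since p-value > α = 0.01, we fail to reject H₀.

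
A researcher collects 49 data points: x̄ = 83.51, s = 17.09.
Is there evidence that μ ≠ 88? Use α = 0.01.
One-sample t-test:
H₀: μ = 88
H₁: μ ≠ 88
df = n - 1 = 48
t = (x̄ - μ₀) / (s/√n) = (83.51 - 88) / (17.09/√49) = -1.839
p-value = 0.0721

Since p-value > α = 0.01, we fail to reject H₀.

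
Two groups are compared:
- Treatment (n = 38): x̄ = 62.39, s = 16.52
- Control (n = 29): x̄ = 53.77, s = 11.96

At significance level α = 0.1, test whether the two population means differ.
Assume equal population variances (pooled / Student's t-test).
Student's two-sample t-test (equal variances):
H₀: μ₁ = μ₂
H₁: μ₁ ≠ μ₂
df = n₁ + n₂ - 2 = 65
Pooled variance s_p² = [(n₁-1)s₁² + (n₂-1)s₂²] / (n₁ + n₂ - 2) = [(37)(16.52²) + (28)(11.96²)] / 65 = 216.9669
SE = √(s_p²(1/n₁ + 1/n₂)) = √(216.9669 × (1/38 + 1/29)) = 3.6320
t = (x̄₁ - x̄₂) / SE = (62.39 - 53.77) / 3.6320 = 8.62 / 3.6320 = 2.373
p-value = 0.0206

Since p-value < α = 0.1, we reject H₀.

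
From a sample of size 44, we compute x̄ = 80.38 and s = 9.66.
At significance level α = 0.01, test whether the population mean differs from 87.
One-sample t-test:
H₀: μ = 87
H₁: μ ≠ 87
df = n - 1 = 43
t = (x̄ - μ₀) / (s/√n) = (80.38 - 87) / (9.66/√44) = -4.546
p-value < 0.0001

Since p-value < α = 0.01, we reject H₀.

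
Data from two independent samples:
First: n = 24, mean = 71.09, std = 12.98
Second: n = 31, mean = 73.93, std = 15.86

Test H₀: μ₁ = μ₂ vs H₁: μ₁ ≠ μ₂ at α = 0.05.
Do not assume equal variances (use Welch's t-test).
Welch's two-sample t-test:
H₀: μ₁ = μ₂
H₁: μ₁ ≠ μ₂
s₁²/n₁ = 12.98²/24 = 7.0200,  s₂²/n₂ = 15.86²/31 = 8.1142
SE = √(s₁²/n₁ + s₂²/n₂) = √(7.0200 + 8.1142) = 3.8903
df (Welch-Satterthwaite) = (s₁²/n₁ + s₂²/n₂)² / [(s₁²/n₁)²/(n₁-1) + (s₂²/n₂)²/(n₂-1)] ≈ 52.81
t = (x̄₁ - x̄₂) / SE = (71.09 - 73.93) / 3.8903 = -2.84 / 3.8903 = -0.730
p-value = 0.4686

Since p-value > α = 0.05, we fail to reject H₀.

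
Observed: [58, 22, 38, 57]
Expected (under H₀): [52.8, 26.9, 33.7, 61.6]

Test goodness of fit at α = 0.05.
Chi-square goodness of fit test:
H₀: observed counts match expected distribution
H₁: observed counts differ from expected distribution
df = k - 1 = 3
χ² = Σ(O - E)²/E
   = (58 - 52.8)²/52.8 + (22 - 26.9)²/26.9 + (38 - 33.7)²/33.7 + (57 - 61.6)²/61.6
   = 0.512 + 0.893 + 0.549 + 0.344
   = 2.30
p-value = 0.5131

Since p-value > α = 0.05, we fail to reject H₀.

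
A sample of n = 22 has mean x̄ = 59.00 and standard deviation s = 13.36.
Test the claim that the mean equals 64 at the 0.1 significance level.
One-sample t-test:
H₀: μ = 64
H₁: μ ≠ 64
df = n - 1 = 21
t = (x̄ - μ₀) / (s/√n) = (59.00 - 64) / (13.36/√22) = -1.755
p-value = 0.0938

Since p-value < α = 0.1, we reject H₀.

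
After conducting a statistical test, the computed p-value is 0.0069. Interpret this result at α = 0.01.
Since p = 0.0069 < α = 0.01, reject H₀.
There is sufficient evidence to reject the null hypothesis; the result is statistically significant at the 0.01 level.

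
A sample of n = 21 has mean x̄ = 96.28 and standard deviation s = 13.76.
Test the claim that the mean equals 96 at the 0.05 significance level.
One-sample t-test:
H₀: μ = 96
H₁: μ ≠ 96
df = n - 1 = 20
t = (x̄ - μ₀) / (s/√n) = (96.28 - 96) / (13.76/√21) = 0.093
p-value = 0.9266

Since p-value > α = 0.05, we fail to reject H₀.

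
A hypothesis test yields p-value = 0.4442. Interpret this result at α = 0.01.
Since p = 0.4442 > α = 0.01, fail to reject H₀.
There is insufficient evidence to reject the null hypothesis; the result is not statistically significant at the 0.01 level.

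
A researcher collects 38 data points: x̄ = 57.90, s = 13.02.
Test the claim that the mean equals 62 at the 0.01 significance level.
One-sample t-test:
H₀: μ = 62
H₁: μ ≠ 62
df = n - 1 = 37
t = (x̄ - μ₀) / (s/√n) = (57.90 - 62) / (13.02/√38) = -1.941
p-value = 0.0599

Since p-value > α = 0.01, we fail to reject H₀.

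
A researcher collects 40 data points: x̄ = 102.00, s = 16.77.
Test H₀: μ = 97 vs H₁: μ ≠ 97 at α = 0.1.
One-sample t-test:
H₀: μ = 97
H₁: μ ≠ 97
df = n - 1 = 39
t = (x̄ - μ₀) / (s/√n) = (102.00 - 97) / (16.77/√40) = 1.886
p-value = 0.0668

Since p-value < α = 0.1, we reject H₀.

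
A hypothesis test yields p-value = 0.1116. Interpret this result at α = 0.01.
Since p = 0.1116 > α = 0.01, fail to reject H₀.
There is insufficient evidence to reject the null hypothesis; the result is not statistically significant at the 0.01 level.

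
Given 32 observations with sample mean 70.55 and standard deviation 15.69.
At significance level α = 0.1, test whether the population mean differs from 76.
One-sample t-test:
H₀: μ = 76
H₁: μ ≠ 76
df = n - 1 = 31
t = (x̄ - μ₀) / (s/√n) = (70.55 - 76) / (15.69/√32) = -1.965
p-value = 0.0584

Since p-value < α = 0.1, we reject H₀.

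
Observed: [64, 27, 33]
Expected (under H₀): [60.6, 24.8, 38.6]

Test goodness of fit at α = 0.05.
Chi-square goodness of fit test:
H₀: observed counts match expected distribution
H₁: observed counts differ from expected distribution
df = k - 1 = 2
χ² = Σ(O - E)²/E
   = (64 - 60.6)²/60.6 + (27 - 24.8)²/24.8 + (33 - 38.6)²/38.6
   = 0.191 + 0.195 + 0.812
   = 1.20
p-value = 0.5493

Since p-value > α = 0.05, we fail to reject H₀.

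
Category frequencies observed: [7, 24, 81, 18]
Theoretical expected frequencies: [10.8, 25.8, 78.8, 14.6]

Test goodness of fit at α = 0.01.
Chi-square goodness of fit test:
H₀: observed counts match expected distribution
H₁: observed counts differ from expected distribution
df = k - 1 = 3
χ² = Σ(O - E)²/E
   = (7 - 10.8)²/10.8 + (24 - 25.8)²/25.8 + (81 - 78.8)²/78.8 + (18 - 14.6)²/14.6
   = 1.337 + 0.126 + 0.061 + 0.792
   = 2.32
p-value = 0.5095

Since p-value > α = 0.01, we fail to reject H₀.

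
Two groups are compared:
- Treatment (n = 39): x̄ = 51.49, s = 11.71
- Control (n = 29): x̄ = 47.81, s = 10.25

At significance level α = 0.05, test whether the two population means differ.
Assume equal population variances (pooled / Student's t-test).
Student's two-sample t-test (equal variances):
H₀: μ₁ = μ₂
H₁: μ₁ ≠ μ₂
df = n₁ + n₂ - 2 = 66
Pooled variance s_p² = [(n₁-1)s₁² + (n₂-1)s₂²] / (n₁ + n₂ - 2) = [(38)(11.71²) + (28)(10.25²)] / 66 = 123.5222
SE = √(s_p²(1/n₁ + 1/n₂)) = √(123.5222 × (1/39 + 1/29)) = 2.7252
t = (x̄₁ - x̄₂) / SE = (51.49 - 47.81) / 2.7252 = 3.68 / 2.7252 = 1.350
p-value = 0.1815

Since p-value > α = 0.05, we fail to reject H₀.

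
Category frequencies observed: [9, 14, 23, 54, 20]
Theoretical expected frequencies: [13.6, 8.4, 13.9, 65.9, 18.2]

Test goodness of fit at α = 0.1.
Chi-square goodness of fit test:
H₀: observed counts match expected distribution
H₁: observed counts differ from expected distribution
df = k - 1 = 4
χ² = Σ(O - E)²/E
   = (9 - 13.6)²/13.6 + (14 - 8.4)²/8.4 + (23 - 13.9)²/13.9 + (54 - 65.9)²/65.9 + (20 - 18.2)²/18.2
   = 1.556 + 3.733 + 5.958 + 2.149 + 0.178
   = 13.57
p-value = 0.0088

Since p-value < α = 0.1, we reject H₀.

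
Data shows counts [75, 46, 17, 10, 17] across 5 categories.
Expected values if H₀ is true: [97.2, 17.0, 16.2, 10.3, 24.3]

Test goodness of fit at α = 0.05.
Chi-square goodness of fit test:
H₀: observed counts match expected distribution
H₁: observed counts differ from expected distribution
df = k - 1 = 4
χ² = Σ(O - E)²/E
   = (75 - 97.2)²/97.2 + (46 - 17.0)²/17.0 + (17 - 16.2)²/16.2 + (10 - 10.3)²/10.3 + (17 - 24.3)²/24.3
   = 5.070 + 49.471 + 0.040 + 0.009 + 2.193
   = 56.78
p-value < 0.0001

Since p-value < α = 0.05, we reject H₀.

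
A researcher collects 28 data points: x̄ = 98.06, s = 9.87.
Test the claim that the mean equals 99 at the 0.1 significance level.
One-sample t-test:
H₀: μ = 99
H₁: μ ≠ 99
df = n - 1 = 27
t = (x̄ - μ₀) / (s/√n) = (98.06 - 99) / (9.87/√28) = -0.504
p-value = 0.6184

Since p-value > α = 0.1, we fail to reject H₀.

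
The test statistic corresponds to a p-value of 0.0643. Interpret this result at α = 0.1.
Since p = 0.0643 < α = 0.1, reject H₀.
There is sufficient evidence to reject the null hypothesis; the result is statistically significant at the 0.1 level.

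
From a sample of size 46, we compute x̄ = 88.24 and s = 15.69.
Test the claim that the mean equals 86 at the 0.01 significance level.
One-sample t-test:
H₀: μ = 86
H₁: μ ≠ 86
df = n - 1 = 45
t = (x̄ - μ₀) / (s/√n) = (88.24 - 86) / (15.69/√46) = 0.968
p-value = 0.3381

Since p-value > α = 0.01, we fail to reject H₀.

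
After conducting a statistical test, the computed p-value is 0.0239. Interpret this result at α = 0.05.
Since p = 0.0239 < α = 0.05, reject H₀.
There is sufficient evidence to reject the null hypothesis; the result is statistically significant at the 0.05 level.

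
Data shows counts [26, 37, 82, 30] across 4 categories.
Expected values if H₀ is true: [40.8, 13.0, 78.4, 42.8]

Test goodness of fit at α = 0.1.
Chi-square goodness of fit test:
H₀: observed counts match expected distribution
H₁: observed counts differ from expected distribution
df = k - 1 = 3
χ² = Σ(O - E)²/E
   = (26 - 40.8)²/40.8 + (37 - 13.0)²/13.0 + (82 - 78.4)²/78.4 + (30 - 42.8)²/42.8
   = 5.369 + 44.308 + 0.165 + 3.828
   = 53.67
p-value < 0.0001

Since p-value < α = 0.1, we reject H₀.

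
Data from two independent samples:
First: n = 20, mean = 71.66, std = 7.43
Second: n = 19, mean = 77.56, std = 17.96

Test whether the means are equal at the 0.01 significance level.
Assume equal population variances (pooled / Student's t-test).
Student's two-sample t-test (equal variances):
H₀: μ₁ = μ₂
H₁: μ₁ ≠ μ₂
df = n₁ + n₂ - 2 = 37
Pooled variance s_p² = [(n₁-1)s₁² + (n₂-1)s₂²] / (n₁ + n₂ - 2) = [(19)(7.43²) + (18)(17.96²)] / 37 = 185.2703
SE = √(s_p²(1/n₁ + 1/n₂)) = √(185.2703 × (1/20 + 1/19)) = 4.3606
t = (x̄₁ - x̄₂) / SE = (71.66 - 77.56) / 4.3606 = -5.90 / 4.3606 = -1.353
p-value = 0.1843

Since p-value > α = 0.01, we fail to reject H₀.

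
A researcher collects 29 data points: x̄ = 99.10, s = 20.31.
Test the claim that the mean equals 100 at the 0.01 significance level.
One-sample t-test:
H₀: μ = 100
H₁: μ ≠ 100
df = n - 1 = 28
t = (x̄ - μ₀) / (s/√n) = (99.10 - 100) / (20.31/√29) = -0.239
p-value = 0.8131

Since p-value > α = 0.01, we fail to reject H₀.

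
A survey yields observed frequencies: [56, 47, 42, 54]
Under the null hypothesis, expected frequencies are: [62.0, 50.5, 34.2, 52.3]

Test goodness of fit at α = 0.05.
Chi-square goodness of fit test:
H₀: observed counts match expected distribution
H₁: observed counts differ from expected distribution
df = k - 1 = 3
χ² = Σ(O - E)²/E
   = (56 - 62.0)²/62.0 + (47 - 50.5)²/50.5 + (42 - 34.2)²/34.2 + (54 - 52.3)²/52.3
   = 0.581 + 0.243 + 1.779 + 0.055
   = 2.66
p-value = 0.4475

Since p-value > α = 0.05, we fail to reject H₀.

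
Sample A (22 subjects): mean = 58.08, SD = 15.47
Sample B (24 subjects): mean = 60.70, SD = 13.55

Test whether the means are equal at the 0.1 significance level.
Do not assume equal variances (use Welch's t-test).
Welch's two-sample t-test:
H₀: μ₁ = μ₂
H₁: μ₁ ≠ μ₂
s₁²/n₁ = 15.47²/22 = 10.8782,  s₂²/n₂ = 13.55²/24 = 7.6501
SE = √(s₁²/n₁ + s₂²/n₂) = √(10.8782 + 7.6501) = 4.3045
df (Welch-Satterthwaite) = (s₁²/n₁ + s₂²/n₂)² / [(s₁²/n₁)²/(n₁-1) + (s₂²/n₂)²/(n₂-1)] ≈ 41.97
t = (x̄₁ - x̄₂) / SE = (58.08 - 60.70) / 4.3045 = -2.62 / 4.3045 = -0.609
p-value = 0.5460

Since p-value > α = 0.1, we fail to reject H₀.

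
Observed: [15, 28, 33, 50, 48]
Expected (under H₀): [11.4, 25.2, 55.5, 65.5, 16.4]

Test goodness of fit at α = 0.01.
Chi-square goodness of fit test:
H₀: observed counts match expected distribution
H₁: observed counts differ from expected distribution
df = k - 1 = 4
χ² = Σ(O - E)²/E
   = (15 - 11.4)²/11.4 + (28 - 25.2)²/25.2 + (33 - 55.5)²/55.5 + (50 - 65.5)²/65.5 + (48 - 16.4)²/16.4
   = 1.137 + 0.311 + 9.122 + 3.668 + 60.888
   = 75.13
p-value < 0.0001

Since p-value < α = 0.01, we reject H₀.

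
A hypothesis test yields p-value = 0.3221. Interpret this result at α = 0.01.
Since p = 0.3221 > α = 0.01, fail to reject H₀.
There is insufficient evidence to reject the null hypothesis; the result is not statistically significant at the 0.01 level.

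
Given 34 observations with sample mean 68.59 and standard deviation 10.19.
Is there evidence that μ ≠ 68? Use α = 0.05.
One-sample t-test:
H₀: μ = 68
H₁: μ ≠ 68
df = n - 1 = 33
t = (x̄ - μ₀) / (s/√n) = (68.59 - 68) / (10.19/√34) = 0.338
p-value = 0.7378

Since p-value > α = 0.05, we fail to reject H₀.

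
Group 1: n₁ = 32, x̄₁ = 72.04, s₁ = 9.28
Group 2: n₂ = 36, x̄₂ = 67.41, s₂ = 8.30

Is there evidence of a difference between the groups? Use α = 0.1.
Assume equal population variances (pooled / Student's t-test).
Student's two-sample t-test (equal variances):
H₀: μ₁ = μ₂
H₁: μ₁ ≠ μ₂
df = n₁ + n₂ - 2 = 66
Pooled variance s_p² = [(n₁-1)s₁² + (n₂-1)s₂²] / (n₁ + n₂ - 2) = [(31)(9.28²) + (35)(8.30²)] / 66 = 76.9821
SE = √(s_p²(1/n₁ + 1/n₂)) = √(76.9821 × (1/32 + 1/36)) = 2.1317
t = (x̄₁ - x̄₂) / SE = (72.04 - 67.41) / 2.1317 = 4.63 / 2.1317 = 2.172
p-value = 0.0335

Since p-value < α = 0.1, we reject H₀.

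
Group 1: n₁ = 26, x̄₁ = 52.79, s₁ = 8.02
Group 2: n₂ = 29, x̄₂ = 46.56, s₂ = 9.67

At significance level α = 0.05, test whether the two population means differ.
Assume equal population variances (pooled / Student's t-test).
Student's two-sample t-test (equal variances):
H₀: μ₁ = μ₂
H₁: μ₁ ≠ μ₂
df = n₁ + n₂ - 2 = 53
Pooled variance s_p² = [(n₁-1)s₁² + (n₂-1)s₂²] / (n₁ + n₂ - 2) = [(25)(8.02²) + (28)(9.67²)] / 53 = 79.7407
SE = √(s_p²(1/n₁ + 1/n₂)) = √(79.7407 × (1/26 + 1/29)) = 2.4118
t = (x̄₁ - x̄₂) / SE = (52.79 - 46.56) / 2.4118 = 6.23 / 2.4118 = 2.583
p-value = 0.0126

Since p-value < α = 0.05, we reject H₀.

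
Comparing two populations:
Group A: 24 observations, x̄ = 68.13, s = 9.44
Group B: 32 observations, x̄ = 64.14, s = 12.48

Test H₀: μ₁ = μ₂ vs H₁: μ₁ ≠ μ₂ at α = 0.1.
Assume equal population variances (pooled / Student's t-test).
Student's two-sample t-test (equal variances):
H₀: μ₁ = μ₂
H₁: μ₁ ≠ μ₂
df = n₁ + n₂ - 2 = 54
Pooled variance s_p² = [(n₁-1)s₁² + (n₂-1)s₂²] / (n₁ + n₂ - 2) = [(23)(9.44²) + (31)(12.48²)] / 54 = 127.3681
SE = √(s_p²(1/n₁ + 1/n₂)) = √(127.3681 × (1/24 + 1/32)) = 3.0475
t = (x̄₁ - x̄₂) / SE = (68.13 - 64.14) / 3.0475 = 3.99 / 3.0475 = 1.309
p-value = 0.1960

Since p-value > α = 0.1, we fail to reject H₀.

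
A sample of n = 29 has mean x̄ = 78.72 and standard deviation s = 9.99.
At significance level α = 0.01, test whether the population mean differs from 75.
One-sample t-test:
H₀: μ = 75
H₁: μ ≠ 75
df = n - 1 = 28
t = (x̄ - μ₀) / (s/√n) = (78.72 - 75) / (9.99/√29) = 2.005
p-value = 0.0547

Since p-value > α = 0.01, we fail to reject H₀.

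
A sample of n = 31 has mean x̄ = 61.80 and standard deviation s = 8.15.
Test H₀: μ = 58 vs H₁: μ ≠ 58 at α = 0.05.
One-sample t-test:
H₀: μ = 58
H₁: μ ≠ 58
df = n - 1 = 30
t = (x̄ - μ₀) / (s/√n) = (61.80 - 58) / (8.15/√31) = 2.596
p-value = 0.0145

Since p-value < α = 0.05, we reject H₀.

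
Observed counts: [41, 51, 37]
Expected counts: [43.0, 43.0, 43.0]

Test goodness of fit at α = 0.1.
Chi-square goodness of fit test:
H₀: observed counts match expected distribution
H₁: observed counts differ from expected distribution
df = k - 1 = 2
χ² = Σ(O - E)²/E
   = (41 - 43.0)²/43.0 + (51 - 43.0)²/43.0 + (37 - 43.0)²/43.0
   = 0.093 + 1.488 + 0.837
   = 2.42
p-value = 0.2984

Since p-value > α = 0.1, we fail to reject H₀.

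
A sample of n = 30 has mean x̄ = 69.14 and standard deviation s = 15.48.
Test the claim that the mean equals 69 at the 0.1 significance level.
One-sample t-test:
H₀: μ = 69
H₁: μ ≠ 69
df = n - 1 = 29
t = (x̄ - μ₀) / (s/√n) = (69.14 - 69) / (15.48/√30) = 0.050
p-value = 0.9608

Since p-value > α = 0.1, we fail to reject H₀.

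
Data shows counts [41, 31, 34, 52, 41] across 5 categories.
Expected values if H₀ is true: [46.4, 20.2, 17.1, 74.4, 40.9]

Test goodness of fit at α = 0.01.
Chi-square goodness of fit test:
H₀: observed counts match expected distribution
H₁: observed counts differ from expected distribution
df = k - 1 = 4
χ² = Σ(O - E)²/E
   = (41 - 46.4)²/46.4 + (31 - 20.2)²/20.2 + (34 - 17.1)²/17.1 + (52 - 74.4)²/74.4 + (41 - 40.9)²/40.9
   = 0.628 + 5.774 + 16.702 + 6.744 + 0.000
   = 29.85
p-value < 0.0001

Since p-value < α = 0.01, we reject H₀.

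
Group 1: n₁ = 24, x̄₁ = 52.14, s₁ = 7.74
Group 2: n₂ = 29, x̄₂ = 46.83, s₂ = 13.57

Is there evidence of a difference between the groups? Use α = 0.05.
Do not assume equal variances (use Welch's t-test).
Welch's two-sample t-test:
H₀: μ₁ = μ₂
H₁: μ₁ ≠ μ₂
s₁²/n₁ = 7.74²/24 = 2.4962,  s₂²/n₂ = 13.57²/29 = 6.3498
SE = √(s₁²/n₁ + s₂²/n₂) = √(2.4962 + 6.3498) = 2.9742
df (Welch-Satterthwaite) = (s₁²/n₁ + s₂²/n₂)² / [(s₁²/n₁)²/(n₁-1) + (s₂²/n₂)²/(n₂-1)] ≈ 45.74
t = (x̄₁ - x̄₂) / SE = (52.14 - 46.83) / 2.9742 = 5.31 / 2.9742 = 1.785
p-value = 0.0808

Since p-value > α = 0.05, we fail to reject H₀.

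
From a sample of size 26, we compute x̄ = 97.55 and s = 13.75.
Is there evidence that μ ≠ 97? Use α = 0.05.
One-sample t-test:
H₀: μ = 97
H₁: μ ≠ 97
df = n - 1 = 25
t = (x̄ - μ₀) / (s/√n) = (97.55 - 97) / (13.75/√26) = 0.204
p-value = 0.8400

Since p-value > α = 0.05, we fail to reject H₀.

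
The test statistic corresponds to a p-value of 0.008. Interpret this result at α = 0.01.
Since p = 0.008 < α = 0.01, reject H₀.
There is sufficient evidence to reject the null hypothesis; the result is statistically significant at the 0.01 level.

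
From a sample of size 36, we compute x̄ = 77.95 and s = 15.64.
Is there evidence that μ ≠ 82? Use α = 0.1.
One-sample t-test:
H₀: μ = 82
H₁: μ ≠ 82
df = n - 1 = 35
t = (x̄ - μ₀) / (s/√n) = (77.95 - 82) / (15.64/√36) = -1.554
p-value = 0.1293

Since p-value > α = 0.1, we fail to reject H₀.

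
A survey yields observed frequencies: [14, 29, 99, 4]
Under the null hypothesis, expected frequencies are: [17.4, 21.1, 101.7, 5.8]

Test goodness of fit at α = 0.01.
Chi-square goodness of fit test:
H₀: observed counts match expected distribution
H₁: observed counts differ from expected distribution
df = k - 1 = 3
χ² = Σ(O - E)²/E
   = (14 - 17.4)²/17.4 + (29 - 21.1)²/21.1 + (99 - 101.7)²/101.7 + (4 - 5.8)²/5.8
   = 0.664 + 2.958 + 0.072 + 0.559
   = 4.25
p-value = 0.2355

Since p-value > α = 0.01, we fail to reject H₀.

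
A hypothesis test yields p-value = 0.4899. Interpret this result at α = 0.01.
Since p = 0.4899 > α = 0.01, fail to reject H₀.
There is insufficient evidence to reject the null hypothesis; the result is not statistically significant at the 0.01 level.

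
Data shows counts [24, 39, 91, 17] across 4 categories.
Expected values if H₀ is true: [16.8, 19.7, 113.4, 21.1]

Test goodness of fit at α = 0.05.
Chi-square goodness of fit test:
H₀: observed counts match expected distribution
H₁: observed counts differ from expected distribution
df = k - 1 = 3
χ² = Σ(O - E)²/E
   = (24 - 16.8)²/16.8 + (39 - 19.7)²/19.7 + (91 - 113.4)²/113.4 + (17 - 21.1)²/21.1
   = 3.086 + 18.908 + 4.425 + 0.797
   = 27.22
p-value < 0.0001

Since p-value < α = 0.05, we reject H₀.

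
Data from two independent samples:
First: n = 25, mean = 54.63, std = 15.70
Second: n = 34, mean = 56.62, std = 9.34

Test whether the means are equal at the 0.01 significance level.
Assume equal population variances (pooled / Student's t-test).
Student's two-sample t-test (equal variances):
H₀: μ₁ = μ₂
H₁: μ₁ ≠ μ₂
df = n₁ + n₂ - 2 = 57
Pooled variance s_p² = [(n₁-1)s₁² + (n₂-1)s₂²] / (n₁ + n₂ - 2) = [(24)(15.70²) + (33)(9.34²)] / 57 = 154.2901
SE = √(s_p²(1/n₁ + 1/n₂)) = √(154.2901 × (1/25 + 1/34)) = 3.2725
t = (x̄₁ - x̄₂) / SE = (54.63 - 56.62) / 3.2725 = -1.99 / 3.2725 = -0.608
p-value = 0.5455

Since p-value > α = 0.01, we fail to reject H₀.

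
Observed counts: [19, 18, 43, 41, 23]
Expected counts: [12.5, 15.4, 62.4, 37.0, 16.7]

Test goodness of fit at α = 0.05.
Chi-square goodness of fit test:
H₀: observed counts match expected distribution
H₁: observed counts differ from expected distribution
df = k - 1 = 4
χ² = Σ(O - E)²/E
   = (19 - 12.5)²/12.5 + (18 - 15.4)²/15.4 + (43 - 62.4)²/62.4 + (41 - 37.0)²/37.0 + (23 - 16.7)²/16.7
   = 3.380 + 0.439 + 6.031 + 0.432 + 2.377
   = 12.66
p-value = 0.0131

Since p-value < α = 0.05, we reject H₀.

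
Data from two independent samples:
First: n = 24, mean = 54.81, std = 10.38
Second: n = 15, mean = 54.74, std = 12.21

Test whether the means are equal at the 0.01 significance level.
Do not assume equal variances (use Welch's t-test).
Welch's two-sample t-test:
H₀: μ₁ = μ₂
H₁: μ₁ ≠ μ₂
s₁²/n₁ = 10.38²/24 = 4.4894,  s₂²/n₂ = 12.21²/15 = 9.9389
SE = √(s₁²/n₁ + s₂²/n₂) = √(4.4894 + 9.9389) = 3.7985
df (Welch-Satterthwaite) = (s₁²/n₁ + s₂²/n₂)² / [(s₁²/n₁)²/(n₁-1) + (s₂²/n₂)²/(n₂-1)] ≈ 26.24
t = (x̄₁ - x̄₂) / SE = (54.81 - 54.74) / 3.7985 = 0.07 / 3.7985 = 0.018
p-value = 0.9854

Since p-value > α = 0.01, we fail to reject H₀.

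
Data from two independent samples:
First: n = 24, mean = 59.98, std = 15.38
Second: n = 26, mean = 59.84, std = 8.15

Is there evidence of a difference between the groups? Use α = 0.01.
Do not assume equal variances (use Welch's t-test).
Welch's two-sample t-test:
H₀: μ₁ = μ₂
H₁: μ₁ ≠ μ₂
s₁²/n₁ = 15.38²/24 = 9.8560,  s₂²/n₂ = 8.15²/26 = 2.5547
SE = √(s₁²/n₁ + s₂²/n₂) = √(9.8560 + 2.5547) = 3.5229
df (Welch-Satterthwaite) = (s₁²/n₁ + s₂²/n₂)² / [(s₁²/n₁)²/(n₁-1) + (s₂²/n₂)²/(n₂-1)] ≈ 34.35
t = (x̄₁ - x̄₂) / SE = (59.98 - 59.84) / 3.5229 = 0.14 / 3.5229 = 0.040
p-value = 0.9685

Since p-value > α = 0.01, we fail to reject H₀.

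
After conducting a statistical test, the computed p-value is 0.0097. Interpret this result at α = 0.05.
Since p = 0.0097 < α = 0.05, reject H₀.
There is sufficient evidence to reject the null hypothesis; the result is statistically significant at the 0.05 level.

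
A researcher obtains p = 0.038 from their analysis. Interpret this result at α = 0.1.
Since p = 0.038 < α = 0.1, reject H₀.
There is sufficient evidence to reject the null hypothesis; the result is statistically significant at the 0.1 level.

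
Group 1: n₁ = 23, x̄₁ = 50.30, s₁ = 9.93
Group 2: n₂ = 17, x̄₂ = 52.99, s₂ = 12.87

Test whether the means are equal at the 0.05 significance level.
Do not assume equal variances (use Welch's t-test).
Welch's two-sample t-test:
H₀: μ₁ = μ₂
H₁: μ₁ ≠ μ₂
s₁²/n₁ = 9.93²/23 = 4.2872,  s₂²/n₂ = 12.87²/17 = 9.7433
SE = √(s₁²/n₁ + s₂²/n₂) = √(4.2872 + 9.7433) = 3.7457
df (Welch-Satterthwaite) = (s₁²/n₁ + s₂²/n₂)² / [(s₁²/n₁)²/(n₁-1) + (s₂²/n₂)²/(n₂-1)] ≈ 29.08
t = (x̄₁ - x̄₂) / SE = (50.30 - 52.99) / 3.7457 = -2.69 / 3.7457 = -0.718
p-value = 0.4784

Since p-value > α = 0.05, we fail to reject H₀.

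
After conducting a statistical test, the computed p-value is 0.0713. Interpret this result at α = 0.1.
Since p = 0.0713 < α = 0.1, reject H₀.
There is sufficient evidence to reject the null hypothesis; the result is statistically significant at the 0.1 level.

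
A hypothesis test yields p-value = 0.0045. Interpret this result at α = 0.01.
Since p = 0.0045 < α = 0.01, reject H₀.
There is sufficient evidence to reject the null hypothesis; the result is statistically significant at the 0.01 level.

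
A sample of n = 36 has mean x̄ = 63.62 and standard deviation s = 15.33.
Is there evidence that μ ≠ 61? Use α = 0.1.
One-sample t-test:
H₀: μ = 61
H₁: μ ≠ 61
df = n - 1 = 35
t = (x̄ - μ₀) / (s/√n) = (63.62 - 61) / (15.33/√36) = 1.025
p-value = 0.3122

Since p-value > α = 0.1, we fail to reject H₀.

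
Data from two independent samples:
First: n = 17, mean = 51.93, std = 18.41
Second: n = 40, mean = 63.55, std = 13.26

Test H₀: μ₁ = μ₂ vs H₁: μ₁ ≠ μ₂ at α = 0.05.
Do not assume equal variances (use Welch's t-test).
Welch's two-sample t-test:
H₀: μ₁ = μ₂
H₁: μ₁ ≠ μ₂
s₁²/n₁ = 18.41²/17 = 19.9369,  s₂²/n₂ = 13.26²/40 = 4.3957
SE = √(s₁²/n₁ + s₂²/n₂) = √(19.9369 + 4.3957) = 4.9328
df (Welch-Satterthwaite) = (s₁²/n₁ + s₂²/n₂)² / [(s₁²/n₁)²/(n₁-1) + (s₂²/n₂)²/(n₂-1)] ≈ 23.37
t = (x̄₁ - x̄₂) / SE = (51.93 - 63.55) / 4.9328 = -11.62 / 4.9328 = -2.356
p-value = 0.0272

Since p-value < α = 0.05, we reject H₀.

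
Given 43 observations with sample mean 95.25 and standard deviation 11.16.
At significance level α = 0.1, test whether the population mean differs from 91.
One-sample t-test:
H₀: μ = 91
H₁: μ ≠ 91
df = n - 1 = 42
t = (x̄ - μ₀) / (s/√n) = (95.25 - 91) / (11.16/√43) = 2.497
p-value = 0.0165

Since p-value < α = 0.1, we reject H₀.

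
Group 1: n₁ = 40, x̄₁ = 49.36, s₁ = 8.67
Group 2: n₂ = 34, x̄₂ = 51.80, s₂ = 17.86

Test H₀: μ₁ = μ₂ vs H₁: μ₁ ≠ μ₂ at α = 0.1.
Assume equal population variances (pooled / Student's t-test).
Student's two-sample t-test (equal variances):
H₀: μ₁ = μ₂
H₁: μ₁ ≠ μ₂
df = n₁ + n₂ - 2 = 72
Pooled variance s_p² = [(n₁-1)s₁² + (n₂-1)s₂²] / (n₁ + n₂ - 2) = [(39)(8.67²) + (33)(17.86²)] / 72 = 186.9155
SE = √(s_p²(1/n₁ + 1/n₂)) = √(186.9155 × (1/40 + 1/34)) = 3.1891
t = (x̄₁ - x̄₂) / SE = (49.36 - 51.80) / 3.1891 = -2.44 / 3.1891 = -0.765
p-value = 0.4467

Since p-value > α = 0.1, we fail to reject H₀.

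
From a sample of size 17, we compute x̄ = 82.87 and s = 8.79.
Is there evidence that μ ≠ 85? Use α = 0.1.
One-sample t-test:
H₀: μ = 85
H₁: μ ≠ 85
df = n - 1 = 16
t = (x̄ - μ₀) / (s/√n) = (82.87 - 85) / (8.79/√17) = -0.999
p-value = 0.3326

Since p-value > α = 0.1, we fail to reject H₀.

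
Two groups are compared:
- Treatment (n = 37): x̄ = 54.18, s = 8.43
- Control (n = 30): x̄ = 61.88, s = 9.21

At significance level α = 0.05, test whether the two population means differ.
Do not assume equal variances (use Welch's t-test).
Welch's two-sample t-test:
H₀: μ₁ = μ₂
H₁: μ₁ ≠ μ₂
s₁²/n₁ = 8.43²/37 = 1.9207,  s₂²/n₂ = 9.21²/30 = 2.8275
SE = √(s₁²/n₁ + s₂²/n₂) = √(1.9207 + 2.8275) = 2.1790
df (Welch-Satterthwaite) = (s₁²/n₁ + s₂²/n₂)² / [(s₁²/n₁)²/(n₁-1) + (s₂²/n₂)²/(n₂-1)] ≈ 59.62
t = (x̄₁ - x̄₂) / SE = (54.18 - 61.88) / 2.1790 = -7.70 / 2.1790 = -3.534
p-value = 0.0008

Since p-value < α = 0.05, we reject H₀.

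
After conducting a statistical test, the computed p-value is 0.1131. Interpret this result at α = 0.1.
Since p = 0.1131 > α = 0.1, fail to reject H₀.
There is insufficient evidence to reject the null hypothesis; the result is not statistically significant at the 0.1 level.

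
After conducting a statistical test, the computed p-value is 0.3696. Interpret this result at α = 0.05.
Since p = 0.3696 > α = 0.05, fail to reject H₀.
There is insufficient evidence to reject the null hypothesis; the result is not statistically significant at the 0.05 level.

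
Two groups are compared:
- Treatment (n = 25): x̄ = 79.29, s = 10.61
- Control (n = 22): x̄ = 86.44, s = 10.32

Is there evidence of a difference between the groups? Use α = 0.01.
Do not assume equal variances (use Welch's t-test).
Welch's two-sample t-test:
H₀: μ₁ = μ₂
H₁: μ₁ ≠ μ₂
s₁²/n₁ = 10.61²/25 = 4.5029,  s₂²/n₂ = 10.32²/22 = 4.8410
SE = √(s₁²/n₁ + s₂²/n₂) = √(4.5029 + 4.8410) = 3.0568
df (Welch-Satterthwaite) = (s₁²/n₁ + s₂²/n₂)² / [(s₁²/n₁)²/(n₁-1) + (s₂²/n₂)²/(n₂-1)] ≈ 44.53
t = (x̄₁ - x̄₂) / SE = (79.29 - 86.44) / 3.0568 = -7.15 / 3.0568 = -2.339
p-value = 0.0239

Since p-value > α = 0.01, we fail to reject H₀.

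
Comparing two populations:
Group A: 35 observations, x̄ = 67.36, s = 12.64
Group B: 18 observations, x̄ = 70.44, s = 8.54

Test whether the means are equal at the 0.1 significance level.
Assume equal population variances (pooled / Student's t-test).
Student's two-sample t-test (equal variances):
H₀: μ₁ = μ₂
H₁: μ₁ ≠ μ₂
df = n₁ + n₂ - 2 = 51
Pooled variance s_p² = [(n₁-1)s₁² + (n₂-1)s₂²] / (n₁ + n₂ - 2) = [(34)(12.64²) + (17)(8.54²)] / 51 = 130.8236
SE = √(s_p²(1/n₁ + 1/n₂)) = √(130.8236 × (1/35 + 1/18)) = 3.3175
t = (x̄₁ - x̄₂) / SE = (67.36 - 70.44) / 3.3175 = -3.08 / 3.3175 = -0.928
p-value = 0.3576

Since p-value > α = 0.1, we fail to reject H₀.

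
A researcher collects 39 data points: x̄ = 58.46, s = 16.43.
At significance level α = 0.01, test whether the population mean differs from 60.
One-sample t-test:
H₀: μ = 60
H₁: μ ≠ 60
df = n - 1 = 38
t = (x̄ - μ₀) / (s/√n) = (58.46 - 60) / (16.43/√39) = -0.585
p-value = 0.5618

Since p-value > α = 0.01, we fail to reject H₀.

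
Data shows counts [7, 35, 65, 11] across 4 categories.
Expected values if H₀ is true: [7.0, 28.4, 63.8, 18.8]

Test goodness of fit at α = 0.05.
Chi-square goodness of fit test:
H₀: observed counts match expected distribution
H₁: observed counts differ from expected distribution
df = k - 1 = 3
χ² = Σ(O - E)²/E
   = (7 - 7.0)²/7.0 + (35 - 28.4)²/28.4 + (65 - 63.8)²/63.8 + (11 - 18.8)²/18.8
   = 0.000 + 1.534 + 0.023 + 3.236
   = 4.79
p-value = 0.1876

Since p-value > α = 0.05, we fail to reject H₀.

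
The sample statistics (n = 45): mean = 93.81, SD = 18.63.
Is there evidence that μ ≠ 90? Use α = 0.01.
One-sample t-test:
H₀: μ = 90
H₁: μ ≠ 90
df = n - 1 = 44
t = (x̄ - μ₀) / (s/√n) = (93.81 - 90) / (18.63/√45) = 1.372
p-value = 0.1771

Since p-value > α = 0.01, we fail to reject H₀.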